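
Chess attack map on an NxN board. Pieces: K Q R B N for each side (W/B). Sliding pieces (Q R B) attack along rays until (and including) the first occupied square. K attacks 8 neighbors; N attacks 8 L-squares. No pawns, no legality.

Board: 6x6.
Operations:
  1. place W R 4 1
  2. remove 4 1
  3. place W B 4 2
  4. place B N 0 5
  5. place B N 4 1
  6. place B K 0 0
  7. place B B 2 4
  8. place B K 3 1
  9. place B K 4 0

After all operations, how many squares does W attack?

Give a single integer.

Answer: 5

Derivation:
Op 1: place WR@(4,1)
Op 2: remove (4,1)
Op 3: place WB@(4,2)
Op 4: place BN@(0,5)
Op 5: place BN@(4,1)
Op 6: place BK@(0,0)
Op 7: place BB@(2,4)
Op 8: place BK@(3,1)
Op 9: place BK@(4,0)
Per-piece attacks for W:
  WB@(4,2): attacks (5,3) (5,1) (3,3) (2,4) (3,1) [ray(-1,1) blocked at (2,4); ray(-1,-1) blocked at (3,1)]
Union (5 distinct): (2,4) (3,1) (3,3) (5,1) (5,3)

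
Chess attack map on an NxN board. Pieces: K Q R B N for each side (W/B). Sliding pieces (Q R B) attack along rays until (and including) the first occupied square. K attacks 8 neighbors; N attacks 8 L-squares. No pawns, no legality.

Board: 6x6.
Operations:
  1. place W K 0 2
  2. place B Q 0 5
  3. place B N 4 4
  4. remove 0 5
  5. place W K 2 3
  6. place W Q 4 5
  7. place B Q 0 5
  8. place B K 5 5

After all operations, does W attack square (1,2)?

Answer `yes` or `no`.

Answer: yes

Derivation:
Op 1: place WK@(0,2)
Op 2: place BQ@(0,5)
Op 3: place BN@(4,4)
Op 4: remove (0,5)
Op 5: place WK@(2,3)
Op 6: place WQ@(4,5)
Op 7: place BQ@(0,5)
Op 8: place BK@(5,5)
Per-piece attacks for W:
  WK@(0,2): attacks (0,3) (0,1) (1,2) (1,3) (1,1)
  WK@(2,3): attacks (2,4) (2,2) (3,3) (1,3) (3,4) (3,2) (1,4) (1,2)
  WQ@(4,5): attacks (4,4) (5,5) (3,5) (2,5) (1,5) (0,5) (5,4) (3,4) (2,3) [ray(0,-1) blocked at (4,4); ray(1,0) blocked at (5,5); ray(-1,0) blocked at (0,5); ray(-1,-1) blocked at (2,3)]
W attacks (1,2): yes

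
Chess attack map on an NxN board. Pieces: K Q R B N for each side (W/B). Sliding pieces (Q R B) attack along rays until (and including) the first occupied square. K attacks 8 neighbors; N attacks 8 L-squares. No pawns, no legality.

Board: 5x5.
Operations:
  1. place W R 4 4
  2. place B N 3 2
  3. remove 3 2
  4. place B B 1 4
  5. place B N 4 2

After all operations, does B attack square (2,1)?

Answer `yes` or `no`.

Answer: yes

Derivation:
Op 1: place WR@(4,4)
Op 2: place BN@(3,2)
Op 3: remove (3,2)
Op 4: place BB@(1,4)
Op 5: place BN@(4,2)
Per-piece attacks for B:
  BB@(1,4): attacks (2,3) (3,2) (4,1) (0,3)
  BN@(4,2): attacks (3,4) (2,3) (3,0) (2,1)
B attacks (2,1): yes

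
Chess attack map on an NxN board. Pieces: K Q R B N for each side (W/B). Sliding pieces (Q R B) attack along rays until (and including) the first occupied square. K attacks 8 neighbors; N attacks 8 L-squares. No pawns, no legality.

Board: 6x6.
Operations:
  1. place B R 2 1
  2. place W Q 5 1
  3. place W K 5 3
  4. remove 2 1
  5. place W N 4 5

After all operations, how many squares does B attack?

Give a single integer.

Answer: 0

Derivation:
Op 1: place BR@(2,1)
Op 2: place WQ@(5,1)
Op 3: place WK@(5,3)
Op 4: remove (2,1)
Op 5: place WN@(4,5)
Per-piece attacks for B:
Union (0 distinct): (none)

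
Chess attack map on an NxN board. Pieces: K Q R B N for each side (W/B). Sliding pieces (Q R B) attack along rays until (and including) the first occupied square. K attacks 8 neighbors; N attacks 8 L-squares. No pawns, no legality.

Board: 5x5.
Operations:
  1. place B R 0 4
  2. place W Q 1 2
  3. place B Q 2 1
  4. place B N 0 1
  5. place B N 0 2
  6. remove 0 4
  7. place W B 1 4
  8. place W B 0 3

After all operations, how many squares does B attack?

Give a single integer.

Op 1: place BR@(0,4)
Op 2: place WQ@(1,2)
Op 3: place BQ@(2,1)
Op 4: place BN@(0,1)
Op 5: place BN@(0,2)
Op 6: remove (0,4)
Op 7: place WB@(1,4)
Op 8: place WB@(0,3)
Per-piece attacks for B:
  BN@(0,1): attacks (1,3) (2,2) (2,0)
  BN@(0,2): attacks (1,4) (2,3) (1,0) (2,1)
  BQ@(2,1): attacks (2,2) (2,3) (2,4) (2,0) (3,1) (4,1) (1,1) (0,1) (3,2) (4,3) (3,0) (1,2) (1,0) [ray(-1,0) blocked at (0,1); ray(-1,1) blocked at (1,2)]
Union (16 distinct): (0,1) (1,0) (1,1) (1,2) (1,3) (1,4) (2,0) (2,1) (2,2) (2,3) (2,4) (3,0) (3,1) (3,2) (4,1) (4,3)

Answer: 16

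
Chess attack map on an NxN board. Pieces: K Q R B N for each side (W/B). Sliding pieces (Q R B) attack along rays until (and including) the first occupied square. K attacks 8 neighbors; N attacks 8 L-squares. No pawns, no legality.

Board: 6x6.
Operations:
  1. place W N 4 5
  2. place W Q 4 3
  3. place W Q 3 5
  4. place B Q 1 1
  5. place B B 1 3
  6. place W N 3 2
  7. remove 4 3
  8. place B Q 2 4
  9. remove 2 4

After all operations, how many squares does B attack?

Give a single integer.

Answer: 19

Derivation:
Op 1: place WN@(4,5)
Op 2: place WQ@(4,3)
Op 3: place WQ@(3,5)
Op 4: place BQ@(1,1)
Op 5: place BB@(1,3)
Op 6: place WN@(3,2)
Op 7: remove (4,3)
Op 8: place BQ@(2,4)
Op 9: remove (2,4)
Per-piece attacks for B:
  BQ@(1,1): attacks (1,2) (1,3) (1,0) (2,1) (3,1) (4,1) (5,1) (0,1) (2,2) (3,3) (4,4) (5,5) (2,0) (0,2) (0,0) [ray(0,1) blocked at (1,3)]
  BB@(1,3): attacks (2,4) (3,5) (2,2) (3,1) (4,0) (0,4) (0,2) [ray(1,1) blocked at (3,5)]
Union (19 distinct): (0,0) (0,1) (0,2) (0,4) (1,0) (1,2) (1,3) (2,0) (2,1) (2,2) (2,4) (3,1) (3,3) (3,5) (4,0) (4,1) (4,4) (5,1) (5,5)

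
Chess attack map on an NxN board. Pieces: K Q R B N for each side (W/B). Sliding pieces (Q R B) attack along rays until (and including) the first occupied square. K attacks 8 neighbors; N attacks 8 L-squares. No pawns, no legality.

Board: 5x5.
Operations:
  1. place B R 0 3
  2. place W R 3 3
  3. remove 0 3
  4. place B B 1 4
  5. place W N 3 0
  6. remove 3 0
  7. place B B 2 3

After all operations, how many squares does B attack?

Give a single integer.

Op 1: place BR@(0,3)
Op 2: place WR@(3,3)
Op 3: remove (0,3)
Op 4: place BB@(1,4)
Op 5: place WN@(3,0)
Op 6: remove (3,0)
Op 7: place BB@(2,3)
Per-piece attacks for B:
  BB@(1,4): attacks (2,3) (0,3) [ray(1,-1) blocked at (2,3)]
  BB@(2,3): attacks (3,4) (3,2) (4,1) (1,4) (1,2) (0,1) [ray(-1,1) blocked at (1,4)]
Union (8 distinct): (0,1) (0,3) (1,2) (1,4) (2,3) (3,2) (3,4) (4,1)

Answer: 8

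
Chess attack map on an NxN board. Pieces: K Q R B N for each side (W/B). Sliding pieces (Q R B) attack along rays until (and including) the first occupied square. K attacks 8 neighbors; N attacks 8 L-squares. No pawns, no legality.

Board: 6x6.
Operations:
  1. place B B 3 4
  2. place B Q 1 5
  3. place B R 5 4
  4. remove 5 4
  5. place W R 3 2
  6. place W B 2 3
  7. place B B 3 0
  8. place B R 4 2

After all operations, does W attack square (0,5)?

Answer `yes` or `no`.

Op 1: place BB@(3,4)
Op 2: place BQ@(1,5)
Op 3: place BR@(5,4)
Op 4: remove (5,4)
Op 5: place WR@(3,2)
Op 6: place WB@(2,3)
Op 7: place BB@(3,0)
Op 8: place BR@(4,2)
Per-piece attacks for W:
  WB@(2,3): attacks (3,4) (3,2) (1,4) (0,5) (1,2) (0,1) [ray(1,1) blocked at (3,4); ray(1,-1) blocked at (3,2)]
  WR@(3,2): attacks (3,3) (3,4) (3,1) (3,0) (4,2) (2,2) (1,2) (0,2) [ray(0,1) blocked at (3,4); ray(0,-1) blocked at (3,0); ray(1,0) blocked at (4,2)]
W attacks (0,5): yes

Answer: yes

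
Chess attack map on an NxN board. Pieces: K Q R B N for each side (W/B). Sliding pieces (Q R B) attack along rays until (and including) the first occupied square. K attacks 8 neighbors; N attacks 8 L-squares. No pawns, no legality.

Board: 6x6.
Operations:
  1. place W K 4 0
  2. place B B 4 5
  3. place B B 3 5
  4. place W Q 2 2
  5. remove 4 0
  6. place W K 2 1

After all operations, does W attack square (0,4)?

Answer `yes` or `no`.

Answer: yes

Derivation:
Op 1: place WK@(4,0)
Op 2: place BB@(4,5)
Op 3: place BB@(3,5)
Op 4: place WQ@(2,2)
Op 5: remove (4,0)
Op 6: place WK@(2,1)
Per-piece attacks for W:
  WK@(2,1): attacks (2,2) (2,0) (3,1) (1,1) (3,2) (3,0) (1,2) (1,0)
  WQ@(2,2): attacks (2,3) (2,4) (2,5) (2,1) (3,2) (4,2) (5,2) (1,2) (0,2) (3,3) (4,4) (5,5) (3,1) (4,0) (1,3) (0,4) (1,1) (0,0) [ray(0,-1) blocked at (2,1)]
W attacks (0,4): yes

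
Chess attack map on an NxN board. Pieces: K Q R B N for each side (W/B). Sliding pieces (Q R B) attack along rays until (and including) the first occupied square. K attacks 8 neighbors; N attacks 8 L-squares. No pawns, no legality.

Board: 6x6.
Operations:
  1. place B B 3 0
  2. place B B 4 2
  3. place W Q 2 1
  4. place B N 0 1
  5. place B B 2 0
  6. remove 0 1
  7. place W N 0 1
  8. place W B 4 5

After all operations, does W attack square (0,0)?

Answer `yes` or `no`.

Op 1: place BB@(3,0)
Op 2: place BB@(4,2)
Op 3: place WQ@(2,1)
Op 4: place BN@(0,1)
Op 5: place BB@(2,0)
Op 6: remove (0,1)
Op 7: place WN@(0,1)
Op 8: place WB@(4,5)
Per-piece attacks for W:
  WN@(0,1): attacks (1,3) (2,2) (2,0)
  WQ@(2,1): attacks (2,2) (2,3) (2,4) (2,5) (2,0) (3,1) (4,1) (5,1) (1,1) (0,1) (3,2) (4,3) (5,4) (3,0) (1,2) (0,3) (1,0) [ray(0,-1) blocked at (2,0); ray(-1,0) blocked at (0,1); ray(1,-1) blocked at (3,0)]
  WB@(4,5): attacks (5,4) (3,4) (2,3) (1,2) (0,1) [ray(-1,-1) blocked at (0,1)]
W attacks (0,0): no

Answer: no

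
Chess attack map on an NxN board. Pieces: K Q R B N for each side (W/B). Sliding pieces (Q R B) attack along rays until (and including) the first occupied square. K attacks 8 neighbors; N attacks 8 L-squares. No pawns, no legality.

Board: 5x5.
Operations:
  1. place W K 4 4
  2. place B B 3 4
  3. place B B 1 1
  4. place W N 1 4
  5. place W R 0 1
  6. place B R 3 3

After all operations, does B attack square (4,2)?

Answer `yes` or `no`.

Answer: no

Derivation:
Op 1: place WK@(4,4)
Op 2: place BB@(3,4)
Op 3: place BB@(1,1)
Op 4: place WN@(1,4)
Op 5: place WR@(0,1)
Op 6: place BR@(3,3)
Per-piece attacks for B:
  BB@(1,1): attacks (2,2) (3,3) (2,0) (0,2) (0,0) [ray(1,1) blocked at (3,3)]
  BR@(3,3): attacks (3,4) (3,2) (3,1) (3,0) (4,3) (2,3) (1,3) (0,3) [ray(0,1) blocked at (3,4)]
  BB@(3,4): attacks (4,3) (2,3) (1,2) (0,1) [ray(-1,-1) blocked at (0,1)]
B attacks (4,2): no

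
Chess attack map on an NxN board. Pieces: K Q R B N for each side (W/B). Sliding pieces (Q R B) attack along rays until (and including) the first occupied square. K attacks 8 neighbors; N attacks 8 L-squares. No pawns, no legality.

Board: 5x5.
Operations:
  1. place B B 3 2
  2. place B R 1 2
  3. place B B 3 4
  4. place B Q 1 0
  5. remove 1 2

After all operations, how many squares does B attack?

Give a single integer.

Answer: 15

Derivation:
Op 1: place BB@(3,2)
Op 2: place BR@(1,2)
Op 3: place BB@(3,4)
Op 4: place BQ@(1,0)
Op 5: remove (1,2)
Per-piece attacks for B:
  BQ@(1,0): attacks (1,1) (1,2) (1,3) (1,4) (2,0) (3,0) (4,0) (0,0) (2,1) (3,2) (0,1) [ray(1,1) blocked at (3,2)]
  BB@(3,2): attacks (4,3) (4,1) (2,3) (1,4) (2,1) (1,0) [ray(-1,-1) blocked at (1,0)]
  BB@(3,4): attacks (4,3) (2,3) (1,2) (0,1)
Union (15 distinct): (0,0) (0,1) (1,0) (1,1) (1,2) (1,3) (1,4) (2,0) (2,1) (2,3) (3,0) (3,2) (4,0) (4,1) (4,3)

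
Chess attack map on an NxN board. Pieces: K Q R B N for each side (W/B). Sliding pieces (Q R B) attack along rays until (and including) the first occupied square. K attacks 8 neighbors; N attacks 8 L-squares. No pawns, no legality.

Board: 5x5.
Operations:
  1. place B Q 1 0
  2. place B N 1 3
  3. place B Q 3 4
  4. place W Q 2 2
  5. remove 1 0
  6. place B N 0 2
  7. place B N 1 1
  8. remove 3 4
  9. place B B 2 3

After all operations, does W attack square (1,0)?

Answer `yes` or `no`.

Op 1: place BQ@(1,0)
Op 2: place BN@(1,3)
Op 3: place BQ@(3,4)
Op 4: place WQ@(2,2)
Op 5: remove (1,0)
Op 6: place BN@(0,2)
Op 7: place BN@(1,1)
Op 8: remove (3,4)
Op 9: place BB@(2,3)
Per-piece attacks for W:
  WQ@(2,2): attacks (2,3) (2,1) (2,0) (3,2) (4,2) (1,2) (0,2) (3,3) (4,4) (3,1) (4,0) (1,3) (1,1) [ray(0,1) blocked at (2,3); ray(-1,0) blocked at (0,2); ray(-1,1) blocked at (1,3); ray(-1,-1) blocked at (1,1)]
W attacks (1,0): no

Answer: no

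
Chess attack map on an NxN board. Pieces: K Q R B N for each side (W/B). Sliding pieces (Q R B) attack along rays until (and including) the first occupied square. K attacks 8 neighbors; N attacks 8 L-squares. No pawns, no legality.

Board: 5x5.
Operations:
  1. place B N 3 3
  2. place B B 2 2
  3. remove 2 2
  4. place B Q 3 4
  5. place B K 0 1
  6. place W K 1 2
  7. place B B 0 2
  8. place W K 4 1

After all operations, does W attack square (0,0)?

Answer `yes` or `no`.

Op 1: place BN@(3,3)
Op 2: place BB@(2,2)
Op 3: remove (2,2)
Op 4: place BQ@(3,4)
Op 5: place BK@(0,1)
Op 6: place WK@(1,2)
Op 7: place BB@(0,2)
Op 8: place WK@(4,1)
Per-piece attacks for W:
  WK@(1,2): attacks (1,3) (1,1) (2,2) (0,2) (2,3) (2,1) (0,3) (0,1)
  WK@(4,1): attacks (4,2) (4,0) (3,1) (3,2) (3,0)
W attacks (0,0): no

Answer: no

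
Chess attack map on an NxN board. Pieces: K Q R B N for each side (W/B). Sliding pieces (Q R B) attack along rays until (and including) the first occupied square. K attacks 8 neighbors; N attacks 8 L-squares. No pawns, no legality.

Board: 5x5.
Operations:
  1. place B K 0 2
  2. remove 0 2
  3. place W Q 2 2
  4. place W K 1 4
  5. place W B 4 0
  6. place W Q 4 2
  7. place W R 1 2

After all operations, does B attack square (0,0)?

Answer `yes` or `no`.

Op 1: place BK@(0,2)
Op 2: remove (0,2)
Op 3: place WQ@(2,2)
Op 4: place WK@(1,4)
Op 5: place WB@(4,0)
Op 6: place WQ@(4,2)
Op 7: place WR@(1,2)
Per-piece attacks for B:
B attacks (0,0): no

Answer: no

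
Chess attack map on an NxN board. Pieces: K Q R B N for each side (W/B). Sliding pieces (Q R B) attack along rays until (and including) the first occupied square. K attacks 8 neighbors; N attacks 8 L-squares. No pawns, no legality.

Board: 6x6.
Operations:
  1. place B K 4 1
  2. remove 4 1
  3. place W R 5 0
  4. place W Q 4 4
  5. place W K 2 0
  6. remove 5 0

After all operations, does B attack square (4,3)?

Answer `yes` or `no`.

Op 1: place BK@(4,1)
Op 2: remove (4,1)
Op 3: place WR@(5,0)
Op 4: place WQ@(4,4)
Op 5: place WK@(2,0)
Op 6: remove (5,0)
Per-piece attacks for B:
B attacks (4,3): no

Answer: no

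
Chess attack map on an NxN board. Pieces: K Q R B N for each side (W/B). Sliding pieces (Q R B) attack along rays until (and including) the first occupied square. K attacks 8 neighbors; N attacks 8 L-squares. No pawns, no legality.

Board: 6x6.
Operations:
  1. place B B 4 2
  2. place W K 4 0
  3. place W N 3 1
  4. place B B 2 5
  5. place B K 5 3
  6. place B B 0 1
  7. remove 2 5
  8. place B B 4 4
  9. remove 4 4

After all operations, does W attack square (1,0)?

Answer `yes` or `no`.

Answer: yes

Derivation:
Op 1: place BB@(4,2)
Op 2: place WK@(4,0)
Op 3: place WN@(3,1)
Op 4: place BB@(2,5)
Op 5: place BK@(5,3)
Op 6: place BB@(0,1)
Op 7: remove (2,5)
Op 8: place BB@(4,4)
Op 9: remove (4,4)
Per-piece attacks for W:
  WN@(3,1): attacks (4,3) (5,2) (2,3) (1,2) (5,0) (1,0)
  WK@(4,0): attacks (4,1) (5,0) (3,0) (5,1) (3,1)
W attacks (1,0): yes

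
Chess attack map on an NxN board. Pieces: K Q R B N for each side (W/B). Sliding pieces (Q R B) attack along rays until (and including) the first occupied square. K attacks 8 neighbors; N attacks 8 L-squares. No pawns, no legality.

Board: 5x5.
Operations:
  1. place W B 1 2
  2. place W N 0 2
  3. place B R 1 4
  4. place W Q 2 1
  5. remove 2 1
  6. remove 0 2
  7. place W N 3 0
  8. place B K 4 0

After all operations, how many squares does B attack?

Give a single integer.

Answer: 9

Derivation:
Op 1: place WB@(1,2)
Op 2: place WN@(0,2)
Op 3: place BR@(1,4)
Op 4: place WQ@(2,1)
Op 5: remove (2,1)
Op 6: remove (0,2)
Op 7: place WN@(3,0)
Op 8: place BK@(4,0)
Per-piece attacks for B:
  BR@(1,4): attacks (1,3) (1,2) (2,4) (3,4) (4,4) (0,4) [ray(0,-1) blocked at (1,2)]
  BK@(4,0): attacks (4,1) (3,0) (3,1)
Union (9 distinct): (0,4) (1,2) (1,3) (2,4) (3,0) (3,1) (3,4) (4,1) (4,4)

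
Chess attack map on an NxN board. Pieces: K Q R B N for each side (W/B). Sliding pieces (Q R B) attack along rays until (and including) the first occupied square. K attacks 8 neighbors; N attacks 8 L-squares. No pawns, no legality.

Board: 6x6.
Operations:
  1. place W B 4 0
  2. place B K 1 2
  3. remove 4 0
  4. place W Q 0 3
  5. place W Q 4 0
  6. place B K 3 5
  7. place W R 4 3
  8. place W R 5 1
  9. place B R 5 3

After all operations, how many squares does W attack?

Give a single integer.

Answer: 29

Derivation:
Op 1: place WB@(4,0)
Op 2: place BK@(1,2)
Op 3: remove (4,0)
Op 4: place WQ@(0,3)
Op 5: place WQ@(4,0)
Op 6: place BK@(3,5)
Op 7: place WR@(4,3)
Op 8: place WR@(5,1)
Op 9: place BR@(5,3)
Per-piece attacks for W:
  WQ@(0,3): attacks (0,4) (0,5) (0,2) (0,1) (0,0) (1,3) (2,3) (3,3) (4,3) (1,4) (2,5) (1,2) [ray(1,0) blocked at (4,3); ray(1,-1) blocked at (1,2)]
  WQ@(4,0): attacks (4,1) (4,2) (4,3) (5,0) (3,0) (2,0) (1,0) (0,0) (5,1) (3,1) (2,2) (1,3) (0,4) [ray(0,1) blocked at (4,3); ray(1,1) blocked at (5,1)]
  WR@(4,3): attacks (4,4) (4,5) (4,2) (4,1) (4,0) (5,3) (3,3) (2,3) (1,3) (0,3) [ray(0,-1) blocked at (4,0); ray(1,0) blocked at (5,3); ray(-1,0) blocked at (0,3)]
  WR@(5,1): attacks (5,2) (5,3) (5,0) (4,1) (3,1) (2,1) (1,1) (0,1) [ray(0,1) blocked at (5,3)]
Union (29 distinct): (0,0) (0,1) (0,2) (0,3) (0,4) (0,5) (1,0) (1,1) (1,2) (1,3) (1,4) (2,0) (2,1) (2,2) (2,3) (2,5) (3,0) (3,1) (3,3) (4,0) (4,1) (4,2) (4,3) (4,4) (4,5) (5,0) (5,1) (5,2) (5,3)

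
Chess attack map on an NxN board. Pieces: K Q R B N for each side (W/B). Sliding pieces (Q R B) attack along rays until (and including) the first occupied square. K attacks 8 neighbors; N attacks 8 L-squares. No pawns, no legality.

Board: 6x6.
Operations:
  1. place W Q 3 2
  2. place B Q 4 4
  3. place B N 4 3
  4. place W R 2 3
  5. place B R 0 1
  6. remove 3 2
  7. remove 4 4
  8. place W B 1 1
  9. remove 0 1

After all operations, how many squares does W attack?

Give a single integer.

Answer: 13

Derivation:
Op 1: place WQ@(3,2)
Op 2: place BQ@(4,4)
Op 3: place BN@(4,3)
Op 4: place WR@(2,3)
Op 5: place BR@(0,1)
Op 6: remove (3,2)
Op 7: remove (4,4)
Op 8: place WB@(1,1)
Op 9: remove (0,1)
Per-piece attacks for W:
  WB@(1,1): attacks (2,2) (3,3) (4,4) (5,5) (2,0) (0,2) (0,0)
  WR@(2,3): attacks (2,4) (2,5) (2,2) (2,1) (2,0) (3,3) (4,3) (1,3) (0,3) [ray(1,0) blocked at (4,3)]
Union (13 distinct): (0,0) (0,2) (0,3) (1,3) (2,0) (2,1) (2,2) (2,4) (2,5) (3,3) (4,3) (4,4) (5,5)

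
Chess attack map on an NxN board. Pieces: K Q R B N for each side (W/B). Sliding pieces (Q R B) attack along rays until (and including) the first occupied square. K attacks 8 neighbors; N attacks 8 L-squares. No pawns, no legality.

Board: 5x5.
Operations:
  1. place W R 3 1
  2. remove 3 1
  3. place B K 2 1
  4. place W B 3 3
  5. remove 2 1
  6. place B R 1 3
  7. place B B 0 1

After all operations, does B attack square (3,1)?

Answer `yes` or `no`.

Op 1: place WR@(3,1)
Op 2: remove (3,1)
Op 3: place BK@(2,1)
Op 4: place WB@(3,3)
Op 5: remove (2,1)
Op 6: place BR@(1,3)
Op 7: place BB@(0,1)
Per-piece attacks for B:
  BB@(0,1): attacks (1,2) (2,3) (3,4) (1,0)
  BR@(1,3): attacks (1,4) (1,2) (1,1) (1,0) (2,3) (3,3) (0,3) [ray(1,0) blocked at (3,3)]
B attacks (3,1): no

Answer: no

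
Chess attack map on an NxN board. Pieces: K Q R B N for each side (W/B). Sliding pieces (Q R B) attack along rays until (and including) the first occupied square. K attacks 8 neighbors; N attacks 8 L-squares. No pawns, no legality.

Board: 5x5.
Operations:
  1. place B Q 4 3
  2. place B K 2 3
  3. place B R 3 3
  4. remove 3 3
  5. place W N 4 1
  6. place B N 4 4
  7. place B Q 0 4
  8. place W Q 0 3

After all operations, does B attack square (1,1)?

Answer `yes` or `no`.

Op 1: place BQ@(4,3)
Op 2: place BK@(2,3)
Op 3: place BR@(3,3)
Op 4: remove (3,3)
Op 5: place WN@(4,1)
Op 6: place BN@(4,4)
Op 7: place BQ@(0,4)
Op 8: place WQ@(0,3)
Per-piece attacks for B:
  BQ@(0,4): attacks (0,3) (1,4) (2,4) (3,4) (4,4) (1,3) (2,2) (3,1) (4,0) [ray(0,-1) blocked at (0,3); ray(1,0) blocked at (4,4)]
  BK@(2,3): attacks (2,4) (2,2) (3,3) (1,3) (3,4) (3,2) (1,4) (1,2)
  BQ@(4,3): attacks (4,4) (4,2) (4,1) (3,3) (2,3) (3,4) (3,2) (2,1) (1,0) [ray(0,1) blocked at (4,4); ray(0,-1) blocked at (4,1); ray(-1,0) blocked at (2,3)]
  BN@(4,4): attacks (3,2) (2,3)
B attacks (1,1): no

Answer: no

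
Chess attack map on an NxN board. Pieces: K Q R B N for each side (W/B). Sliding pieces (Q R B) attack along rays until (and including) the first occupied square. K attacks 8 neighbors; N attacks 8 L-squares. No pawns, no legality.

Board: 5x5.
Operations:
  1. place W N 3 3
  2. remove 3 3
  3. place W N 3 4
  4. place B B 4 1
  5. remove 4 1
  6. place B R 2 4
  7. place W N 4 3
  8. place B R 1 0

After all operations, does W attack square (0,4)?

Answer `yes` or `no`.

Answer: no

Derivation:
Op 1: place WN@(3,3)
Op 2: remove (3,3)
Op 3: place WN@(3,4)
Op 4: place BB@(4,1)
Op 5: remove (4,1)
Op 6: place BR@(2,4)
Op 7: place WN@(4,3)
Op 8: place BR@(1,0)
Per-piece attacks for W:
  WN@(3,4): attacks (4,2) (2,2) (1,3)
  WN@(4,3): attacks (2,4) (3,1) (2,2)
W attacks (0,4): no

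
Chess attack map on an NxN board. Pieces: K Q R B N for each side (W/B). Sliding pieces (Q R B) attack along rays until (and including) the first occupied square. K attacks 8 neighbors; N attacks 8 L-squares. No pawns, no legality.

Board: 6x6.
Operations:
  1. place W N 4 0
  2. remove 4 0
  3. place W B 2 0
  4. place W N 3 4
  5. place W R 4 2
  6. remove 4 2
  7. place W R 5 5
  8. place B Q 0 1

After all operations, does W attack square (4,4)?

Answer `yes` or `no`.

Op 1: place WN@(4,0)
Op 2: remove (4,0)
Op 3: place WB@(2,0)
Op 4: place WN@(3,4)
Op 5: place WR@(4,2)
Op 6: remove (4,2)
Op 7: place WR@(5,5)
Op 8: place BQ@(0,1)
Per-piece attacks for W:
  WB@(2,0): attacks (3,1) (4,2) (5,3) (1,1) (0,2)
  WN@(3,4): attacks (5,5) (1,5) (4,2) (5,3) (2,2) (1,3)
  WR@(5,5): attacks (5,4) (5,3) (5,2) (5,1) (5,0) (4,5) (3,5) (2,5) (1,5) (0,5)
W attacks (4,4): no

Answer: no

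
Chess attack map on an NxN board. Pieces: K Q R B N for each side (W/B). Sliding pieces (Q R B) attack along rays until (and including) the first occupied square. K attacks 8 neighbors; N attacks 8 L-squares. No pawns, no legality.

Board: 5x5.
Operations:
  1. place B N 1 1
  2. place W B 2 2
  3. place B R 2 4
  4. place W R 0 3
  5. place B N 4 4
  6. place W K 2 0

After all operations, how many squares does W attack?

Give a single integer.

Op 1: place BN@(1,1)
Op 2: place WB@(2,2)
Op 3: place BR@(2,4)
Op 4: place WR@(0,3)
Op 5: place BN@(4,4)
Op 6: place WK@(2,0)
Per-piece attacks for W:
  WR@(0,3): attacks (0,4) (0,2) (0,1) (0,0) (1,3) (2,3) (3,3) (4,3)
  WK@(2,0): attacks (2,1) (3,0) (1,0) (3,1) (1,1)
  WB@(2,2): attacks (3,3) (4,4) (3,1) (4,0) (1,3) (0,4) (1,1) [ray(1,1) blocked at (4,4); ray(-1,-1) blocked at (1,1)]
Union (15 distinct): (0,0) (0,1) (0,2) (0,4) (1,0) (1,1) (1,3) (2,1) (2,3) (3,0) (3,1) (3,3) (4,0) (4,3) (4,4)

Answer: 15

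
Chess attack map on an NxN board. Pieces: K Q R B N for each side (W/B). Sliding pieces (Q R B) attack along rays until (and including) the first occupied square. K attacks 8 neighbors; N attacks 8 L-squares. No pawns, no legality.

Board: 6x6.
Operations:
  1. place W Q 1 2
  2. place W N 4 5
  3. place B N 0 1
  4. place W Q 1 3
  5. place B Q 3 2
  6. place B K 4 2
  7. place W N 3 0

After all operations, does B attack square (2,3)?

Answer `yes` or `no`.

Op 1: place WQ@(1,2)
Op 2: place WN@(4,5)
Op 3: place BN@(0,1)
Op 4: place WQ@(1,3)
Op 5: place BQ@(3,2)
Op 6: place BK@(4,2)
Op 7: place WN@(3,0)
Per-piece attacks for B:
  BN@(0,1): attacks (1,3) (2,2) (2,0)
  BQ@(3,2): attacks (3,3) (3,4) (3,5) (3,1) (3,0) (4,2) (2,2) (1,2) (4,3) (5,4) (4,1) (5,0) (2,3) (1,4) (0,5) (2,1) (1,0) [ray(0,-1) blocked at (3,0); ray(1,0) blocked at (4,2); ray(-1,0) blocked at (1,2)]
  BK@(4,2): attacks (4,3) (4,1) (5,2) (3,2) (5,3) (5,1) (3,3) (3,1)
B attacks (2,3): yes

Answer: yes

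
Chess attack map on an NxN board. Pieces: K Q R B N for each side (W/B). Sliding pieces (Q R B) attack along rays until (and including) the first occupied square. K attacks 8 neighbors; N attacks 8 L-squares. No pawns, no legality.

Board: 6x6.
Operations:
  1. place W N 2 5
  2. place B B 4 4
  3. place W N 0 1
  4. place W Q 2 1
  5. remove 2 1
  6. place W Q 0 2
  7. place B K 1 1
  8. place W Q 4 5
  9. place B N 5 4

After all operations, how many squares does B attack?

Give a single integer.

Op 1: place WN@(2,5)
Op 2: place BB@(4,4)
Op 3: place WN@(0,1)
Op 4: place WQ@(2,1)
Op 5: remove (2,1)
Op 6: place WQ@(0,2)
Op 7: place BK@(1,1)
Op 8: place WQ@(4,5)
Op 9: place BN@(5,4)
Per-piece attacks for B:
  BK@(1,1): attacks (1,2) (1,0) (2,1) (0,1) (2,2) (2,0) (0,2) (0,0)
  BB@(4,4): attacks (5,5) (5,3) (3,5) (3,3) (2,2) (1,1) [ray(-1,-1) blocked at (1,1)]
  BN@(5,4): attacks (3,5) (4,2) (3,3)
Union (14 distinct): (0,0) (0,1) (0,2) (1,0) (1,1) (1,2) (2,0) (2,1) (2,2) (3,3) (3,5) (4,2) (5,3) (5,5)

Answer: 14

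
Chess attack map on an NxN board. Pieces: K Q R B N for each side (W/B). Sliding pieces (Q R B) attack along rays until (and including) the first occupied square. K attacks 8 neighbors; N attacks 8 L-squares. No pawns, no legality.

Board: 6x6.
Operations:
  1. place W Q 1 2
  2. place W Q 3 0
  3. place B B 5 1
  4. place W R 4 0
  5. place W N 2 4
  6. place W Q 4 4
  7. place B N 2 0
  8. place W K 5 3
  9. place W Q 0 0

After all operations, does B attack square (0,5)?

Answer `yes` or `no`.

Answer: no

Derivation:
Op 1: place WQ@(1,2)
Op 2: place WQ@(3,0)
Op 3: place BB@(5,1)
Op 4: place WR@(4,0)
Op 5: place WN@(2,4)
Op 6: place WQ@(4,4)
Op 7: place BN@(2,0)
Op 8: place WK@(5,3)
Op 9: place WQ@(0,0)
Per-piece attacks for B:
  BN@(2,0): attacks (3,2) (4,1) (1,2) (0,1)
  BB@(5,1): attacks (4,2) (3,3) (2,4) (4,0) [ray(-1,1) blocked at (2,4); ray(-1,-1) blocked at (4,0)]
B attacks (0,5): no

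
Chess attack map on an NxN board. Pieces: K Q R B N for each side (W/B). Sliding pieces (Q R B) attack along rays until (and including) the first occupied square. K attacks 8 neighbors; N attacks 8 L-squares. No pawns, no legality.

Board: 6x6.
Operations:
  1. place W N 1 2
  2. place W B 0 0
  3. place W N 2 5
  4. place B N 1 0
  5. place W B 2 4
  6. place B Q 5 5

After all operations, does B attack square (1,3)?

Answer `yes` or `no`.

Op 1: place WN@(1,2)
Op 2: place WB@(0,0)
Op 3: place WN@(2,5)
Op 4: place BN@(1,0)
Op 5: place WB@(2,4)
Op 6: place BQ@(5,5)
Per-piece attacks for B:
  BN@(1,0): attacks (2,2) (3,1) (0,2)
  BQ@(5,5): attacks (5,4) (5,3) (5,2) (5,1) (5,0) (4,5) (3,5) (2,5) (4,4) (3,3) (2,2) (1,1) (0,0) [ray(-1,0) blocked at (2,5); ray(-1,-1) blocked at (0,0)]
B attacks (1,3): no

Answer: no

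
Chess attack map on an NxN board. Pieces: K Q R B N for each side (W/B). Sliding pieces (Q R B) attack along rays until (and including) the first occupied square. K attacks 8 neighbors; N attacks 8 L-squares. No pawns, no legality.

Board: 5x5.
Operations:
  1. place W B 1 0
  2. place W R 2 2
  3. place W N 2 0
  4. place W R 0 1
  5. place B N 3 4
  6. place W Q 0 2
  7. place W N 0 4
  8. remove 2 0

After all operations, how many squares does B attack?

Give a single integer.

Op 1: place WB@(1,0)
Op 2: place WR@(2,2)
Op 3: place WN@(2,0)
Op 4: place WR@(0,1)
Op 5: place BN@(3,4)
Op 6: place WQ@(0,2)
Op 7: place WN@(0,4)
Op 8: remove (2,0)
Per-piece attacks for B:
  BN@(3,4): attacks (4,2) (2,2) (1,3)
Union (3 distinct): (1,3) (2,2) (4,2)

Answer: 3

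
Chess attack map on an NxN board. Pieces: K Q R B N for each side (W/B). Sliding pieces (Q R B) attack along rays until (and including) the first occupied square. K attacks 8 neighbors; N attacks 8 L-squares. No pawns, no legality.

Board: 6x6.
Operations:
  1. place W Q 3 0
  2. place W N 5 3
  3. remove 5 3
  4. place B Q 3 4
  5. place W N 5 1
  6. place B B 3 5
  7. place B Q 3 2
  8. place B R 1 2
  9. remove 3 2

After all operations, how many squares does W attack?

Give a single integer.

Answer: 15

Derivation:
Op 1: place WQ@(3,0)
Op 2: place WN@(5,3)
Op 3: remove (5,3)
Op 4: place BQ@(3,4)
Op 5: place WN@(5,1)
Op 6: place BB@(3,5)
Op 7: place BQ@(3,2)
Op 8: place BR@(1,2)
Op 9: remove (3,2)
Per-piece attacks for W:
  WQ@(3,0): attacks (3,1) (3,2) (3,3) (3,4) (4,0) (5,0) (2,0) (1,0) (0,0) (4,1) (5,2) (2,1) (1,2) [ray(0,1) blocked at (3,4); ray(-1,1) blocked at (1,2)]
  WN@(5,1): attacks (4,3) (3,2) (3,0)
Union (15 distinct): (0,0) (1,0) (1,2) (2,0) (2,1) (3,0) (3,1) (3,2) (3,3) (3,4) (4,0) (4,1) (4,3) (5,0) (5,2)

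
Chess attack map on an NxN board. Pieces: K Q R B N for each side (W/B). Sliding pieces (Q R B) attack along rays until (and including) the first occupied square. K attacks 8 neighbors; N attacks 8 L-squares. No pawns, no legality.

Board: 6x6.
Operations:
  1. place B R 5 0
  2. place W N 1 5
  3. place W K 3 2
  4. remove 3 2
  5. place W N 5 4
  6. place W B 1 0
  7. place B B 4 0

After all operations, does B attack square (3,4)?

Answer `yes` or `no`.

Op 1: place BR@(5,0)
Op 2: place WN@(1,5)
Op 3: place WK@(3,2)
Op 4: remove (3,2)
Op 5: place WN@(5,4)
Op 6: place WB@(1,0)
Op 7: place BB@(4,0)
Per-piece attacks for B:
  BB@(4,0): attacks (5,1) (3,1) (2,2) (1,3) (0,4)
  BR@(5,0): attacks (5,1) (5,2) (5,3) (5,4) (4,0) [ray(0,1) blocked at (5,4); ray(-1,0) blocked at (4,0)]
B attacks (3,4): no

Answer: no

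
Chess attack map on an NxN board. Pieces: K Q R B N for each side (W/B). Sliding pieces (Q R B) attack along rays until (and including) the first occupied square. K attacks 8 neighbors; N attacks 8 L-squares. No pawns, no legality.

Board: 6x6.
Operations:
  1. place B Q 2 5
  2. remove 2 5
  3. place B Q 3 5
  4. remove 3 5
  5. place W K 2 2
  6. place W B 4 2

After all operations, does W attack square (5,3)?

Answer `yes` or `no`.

Op 1: place BQ@(2,5)
Op 2: remove (2,5)
Op 3: place BQ@(3,5)
Op 4: remove (3,5)
Op 5: place WK@(2,2)
Op 6: place WB@(4,2)
Per-piece attacks for W:
  WK@(2,2): attacks (2,3) (2,1) (3,2) (1,2) (3,3) (3,1) (1,3) (1,1)
  WB@(4,2): attacks (5,3) (5,1) (3,3) (2,4) (1,5) (3,1) (2,0)
W attacks (5,3): yes

Answer: yes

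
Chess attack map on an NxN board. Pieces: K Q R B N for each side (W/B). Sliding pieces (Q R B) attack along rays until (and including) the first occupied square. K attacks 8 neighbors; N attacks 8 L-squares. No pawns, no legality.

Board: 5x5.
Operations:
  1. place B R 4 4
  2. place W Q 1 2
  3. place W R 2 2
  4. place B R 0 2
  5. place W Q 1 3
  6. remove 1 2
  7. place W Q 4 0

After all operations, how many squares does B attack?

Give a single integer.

Answer: 13

Derivation:
Op 1: place BR@(4,4)
Op 2: place WQ@(1,2)
Op 3: place WR@(2,2)
Op 4: place BR@(0,2)
Op 5: place WQ@(1,3)
Op 6: remove (1,2)
Op 7: place WQ@(4,0)
Per-piece attacks for B:
  BR@(0,2): attacks (0,3) (0,4) (0,1) (0,0) (1,2) (2,2) [ray(1,0) blocked at (2,2)]
  BR@(4,4): attacks (4,3) (4,2) (4,1) (4,0) (3,4) (2,4) (1,4) (0,4) [ray(0,-1) blocked at (4,0)]
Union (13 distinct): (0,0) (0,1) (0,3) (0,4) (1,2) (1,4) (2,2) (2,4) (3,4) (4,0) (4,1) (4,2) (4,3)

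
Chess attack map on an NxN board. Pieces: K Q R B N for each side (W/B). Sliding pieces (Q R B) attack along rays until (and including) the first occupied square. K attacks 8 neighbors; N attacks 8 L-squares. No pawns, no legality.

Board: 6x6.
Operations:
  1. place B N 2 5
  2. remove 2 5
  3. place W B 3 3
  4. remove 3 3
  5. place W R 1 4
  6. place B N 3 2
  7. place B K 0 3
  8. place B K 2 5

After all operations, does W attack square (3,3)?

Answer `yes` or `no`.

Answer: no

Derivation:
Op 1: place BN@(2,5)
Op 2: remove (2,5)
Op 3: place WB@(3,3)
Op 4: remove (3,3)
Op 5: place WR@(1,4)
Op 6: place BN@(3,2)
Op 7: place BK@(0,3)
Op 8: place BK@(2,5)
Per-piece attacks for W:
  WR@(1,4): attacks (1,5) (1,3) (1,2) (1,1) (1,0) (2,4) (3,4) (4,4) (5,4) (0,4)
W attacks (3,3): no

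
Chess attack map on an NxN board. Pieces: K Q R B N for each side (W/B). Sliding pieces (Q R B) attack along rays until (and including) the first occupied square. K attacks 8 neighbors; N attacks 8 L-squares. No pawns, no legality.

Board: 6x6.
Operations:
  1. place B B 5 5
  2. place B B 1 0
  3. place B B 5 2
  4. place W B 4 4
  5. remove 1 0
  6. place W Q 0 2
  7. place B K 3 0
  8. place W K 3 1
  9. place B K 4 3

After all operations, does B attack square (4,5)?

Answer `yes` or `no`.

Answer: no

Derivation:
Op 1: place BB@(5,5)
Op 2: place BB@(1,0)
Op 3: place BB@(5,2)
Op 4: place WB@(4,4)
Op 5: remove (1,0)
Op 6: place WQ@(0,2)
Op 7: place BK@(3,0)
Op 8: place WK@(3,1)
Op 9: place BK@(4,3)
Per-piece attacks for B:
  BK@(3,0): attacks (3,1) (4,0) (2,0) (4,1) (2,1)
  BK@(4,3): attacks (4,4) (4,2) (5,3) (3,3) (5,4) (5,2) (3,4) (3,2)
  BB@(5,2): attacks (4,3) (4,1) (3,0) [ray(-1,1) blocked at (4,3); ray(-1,-1) blocked at (3,0)]
  BB@(5,5): attacks (4,4) [ray(-1,-1) blocked at (4,4)]
B attacks (4,5): no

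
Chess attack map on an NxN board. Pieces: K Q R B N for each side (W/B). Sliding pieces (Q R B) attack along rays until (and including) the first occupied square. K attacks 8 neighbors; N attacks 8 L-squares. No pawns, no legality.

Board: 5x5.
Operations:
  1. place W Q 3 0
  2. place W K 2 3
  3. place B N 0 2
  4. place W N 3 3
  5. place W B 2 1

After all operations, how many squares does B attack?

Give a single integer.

Op 1: place WQ@(3,0)
Op 2: place WK@(2,3)
Op 3: place BN@(0,2)
Op 4: place WN@(3,3)
Op 5: place WB@(2,1)
Per-piece attacks for B:
  BN@(0,2): attacks (1,4) (2,3) (1,0) (2,1)
Union (4 distinct): (1,0) (1,4) (2,1) (2,3)

Answer: 4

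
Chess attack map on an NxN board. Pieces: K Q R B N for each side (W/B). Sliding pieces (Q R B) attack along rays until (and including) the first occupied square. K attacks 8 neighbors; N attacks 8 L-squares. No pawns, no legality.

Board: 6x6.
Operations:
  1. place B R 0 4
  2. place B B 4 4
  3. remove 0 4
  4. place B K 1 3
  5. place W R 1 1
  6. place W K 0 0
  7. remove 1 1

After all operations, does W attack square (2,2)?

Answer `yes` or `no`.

Op 1: place BR@(0,4)
Op 2: place BB@(4,4)
Op 3: remove (0,4)
Op 4: place BK@(1,3)
Op 5: place WR@(1,1)
Op 6: place WK@(0,0)
Op 7: remove (1,1)
Per-piece attacks for W:
  WK@(0,0): attacks (0,1) (1,0) (1,1)
W attacks (2,2): no

Answer: no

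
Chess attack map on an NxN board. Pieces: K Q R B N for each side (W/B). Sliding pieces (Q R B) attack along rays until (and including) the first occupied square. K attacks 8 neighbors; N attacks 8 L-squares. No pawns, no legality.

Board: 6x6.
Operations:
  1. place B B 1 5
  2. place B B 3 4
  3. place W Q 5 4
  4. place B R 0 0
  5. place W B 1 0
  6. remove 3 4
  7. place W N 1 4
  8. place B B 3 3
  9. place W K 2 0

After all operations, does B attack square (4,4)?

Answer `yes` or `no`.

Answer: yes

Derivation:
Op 1: place BB@(1,5)
Op 2: place BB@(3,4)
Op 3: place WQ@(5,4)
Op 4: place BR@(0,0)
Op 5: place WB@(1,0)
Op 6: remove (3,4)
Op 7: place WN@(1,4)
Op 8: place BB@(3,3)
Op 9: place WK@(2,0)
Per-piece attacks for B:
  BR@(0,0): attacks (0,1) (0,2) (0,3) (0,4) (0,5) (1,0) [ray(1,0) blocked at (1,0)]
  BB@(1,5): attacks (2,4) (3,3) (0,4) [ray(1,-1) blocked at (3,3)]
  BB@(3,3): attacks (4,4) (5,5) (4,2) (5,1) (2,4) (1,5) (2,2) (1,1) (0,0) [ray(-1,1) blocked at (1,5); ray(-1,-1) blocked at (0,0)]
B attacks (4,4): yes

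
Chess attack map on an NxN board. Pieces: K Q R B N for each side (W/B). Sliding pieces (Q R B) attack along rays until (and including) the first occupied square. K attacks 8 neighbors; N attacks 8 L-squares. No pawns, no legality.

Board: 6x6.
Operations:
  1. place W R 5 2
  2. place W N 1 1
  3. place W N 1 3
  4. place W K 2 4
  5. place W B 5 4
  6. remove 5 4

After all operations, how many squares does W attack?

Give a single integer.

Answer: 23

Derivation:
Op 1: place WR@(5,2)
Op 2: place WN@(1,1)
Op 3: place WN@(1,3)
Op 4: place WK@(2,4)
Op 5: place WB@(5,4)
Op 6: remove (5,4)
Per-piece attacks for W:
  WN@(1,1): attacks (2,3) (3,2) (0,3) (3,0)
  WN@(1,3): attacks (2,5) (3,4) (0,5) (2,1) (3,2) (0,1)
  WK@(2,4): attacks (2,5) (2,3) (3,4) (1,4) (3,5) (3,3) (1,5) (1,3)
  WR@(5,2): attacks (5,3) (5,4) (5,5) (5,1) (5,0) (4,2) (3,2) (2,2) (1,2) (0,2)
Union (23 distinct): (0,1) (0,2) (0,3) (0,5) (1,2) (1,3) (1,4) (1,5) (2,1) (2,2) (2,3) (2,5) (3,0) (3,2) (3,3) (3,4) (3,5) (4,2) (5,0) (5,1) (5,3) (5,4) (5,5)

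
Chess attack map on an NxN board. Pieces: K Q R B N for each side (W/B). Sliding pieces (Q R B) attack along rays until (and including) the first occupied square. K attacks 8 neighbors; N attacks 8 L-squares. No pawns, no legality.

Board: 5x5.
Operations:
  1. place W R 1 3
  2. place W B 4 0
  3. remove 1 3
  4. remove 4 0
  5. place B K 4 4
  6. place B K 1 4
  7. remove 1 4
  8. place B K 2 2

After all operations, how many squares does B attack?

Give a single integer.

Op 1: place WR@(1,3)
Op 2: place WB@(4,0)
Op 3: remove (1,3)
Op 4: remove (4,0)
Op 5: place BK@(4,4)
Op 6: place BK@(1,4)
Op 7: remove (1,4)
Op 8: place BK@(2,2)
Per-piece attacks for B:
  BK@(2,2): attacks (2,3) (2,1) (3,2) (1,2) (3,3) (3,1) (1,3) (1,1)
  BK@(4,4): attacks (4,3) (3,4) (3,3)
Union (10 distinct): (1,1) (1,2) (1,3) (2,1) (2,3) (3,1) (3,2) (3,3) (3,4) (4,3)

Answer: 10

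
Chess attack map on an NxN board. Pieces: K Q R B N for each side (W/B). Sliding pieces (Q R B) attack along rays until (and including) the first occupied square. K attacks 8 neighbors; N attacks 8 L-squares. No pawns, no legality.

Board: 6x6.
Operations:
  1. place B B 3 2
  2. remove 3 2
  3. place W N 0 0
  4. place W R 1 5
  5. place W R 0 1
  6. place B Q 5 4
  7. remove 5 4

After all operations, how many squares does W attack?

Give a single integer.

Op 1: place BB@(3,2)
Op 2: remove (3,2)
Op 3: place WN@(0,0)
Op 4: place WR@(1,5)
Op 5: place WR@(0,1)
Op 6: place BQ@(5,4)
Op 7: remove (5,4)
Per-piece attacks for W:
  WN@(0,0): attacks (1,2) (2,1)
  WR@(0,1): attacks (0,2) (0,3) (0,4) (0,5) (0,0) (1,1) (2,1) (3,1) (4,1) (5,1) [ray(0,-1) blocked at (0,0)]
  WR@(1,5): attacks (1,4) (1,3) (1,2) (1,1) (1,0) (2,5) (3,5) (4,5) (5,5) (0,5)
Union (18 distinct): (0,0) (0,2) (0,3) (0,4) (0,5) (1,0) (1,1) (1,2) (1,3) (1,4) (2,1) (2,5) (3,1) (3,5) (4,1) (4,5) (5,1) (5,5)

Answer: 18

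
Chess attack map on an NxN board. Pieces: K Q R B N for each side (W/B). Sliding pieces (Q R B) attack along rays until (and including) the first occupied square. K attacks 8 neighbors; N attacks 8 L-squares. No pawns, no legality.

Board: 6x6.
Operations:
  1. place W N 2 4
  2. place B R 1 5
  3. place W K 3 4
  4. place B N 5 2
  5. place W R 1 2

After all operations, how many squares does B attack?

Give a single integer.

Answer: 12

Derivation:
Op 1: place WN@(2,4)
Op 2: place BR@(1,5)
Op 3: place WK@(3,4)
Op 4: place BN@(5,2)
Op 5: place WR@(1,2)
Per-piece attacks for B:
  BR@(1,5): attacks (1,4) (1,3) (1,2) (2,5) (3,5) (4,5) (5,5) (0,5) [ray(0,-1) blocked at (1,2)]
  BN@(5,2): attacks (4,4) (3,3) (4,0) (3,1)
Union (12 distinct): (0,5) (1,2) (1,3) (1,4) (2,5) (3,1) (3,3) (3,5) (4,0) (4,4) (4,5) (5,5)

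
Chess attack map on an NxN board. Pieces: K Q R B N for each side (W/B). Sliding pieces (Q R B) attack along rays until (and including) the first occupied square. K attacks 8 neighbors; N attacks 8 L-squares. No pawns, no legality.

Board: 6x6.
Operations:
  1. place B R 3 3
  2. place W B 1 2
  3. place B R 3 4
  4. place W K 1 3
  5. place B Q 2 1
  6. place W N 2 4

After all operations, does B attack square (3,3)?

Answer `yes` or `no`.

Op 1: place BR@(3,3)
Op 2: place WB@(1,2)
Op 3: place BR@(3,4)
Op 4: place WK@(1,3)
Op 5: place BQ@(2,1)
Op 6: place WN@(2,4)
Per-piece attacks for B:
  BQ@(2,1): attacks (2,2) (2,3) (2,4) (2,0) (3,1) (4,1) (5,1) (1,1) (0,1) (3,2) (4,3) (5,4) (3,0) (1,2) (1,0) [ray(0,1) blocked at (2,4); ray(-1,1) blocked at (1,2)]
  BR@(3,3): attacks (3,4) (3,2) (3,1) (3,0) (4,3) (5,3) (2,3) (1,3) [ray(0,1) blocked at (3,4); ray(-1,0) blocked at (1,3)]
  BR@(3,4): attacks (3,5) (3,3) (4,4) (5,4) (2,4) [ray(0,-1) blocked at (3,3); ray(-1,0) blocked at (2,4)]
B attacks (3,3): yes

Answer: yes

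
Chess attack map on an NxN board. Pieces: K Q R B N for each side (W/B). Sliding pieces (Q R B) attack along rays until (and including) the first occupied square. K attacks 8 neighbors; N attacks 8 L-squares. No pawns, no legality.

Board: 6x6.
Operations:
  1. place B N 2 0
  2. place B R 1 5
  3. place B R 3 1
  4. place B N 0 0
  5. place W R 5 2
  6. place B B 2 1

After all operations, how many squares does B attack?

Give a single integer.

Op 1: place BN@(2,0)
Op 2: place BR@(1,5)
Op 3: place BR@(3,1)
Op 4: place BN@(0,0)
Op 5: place WR@(5,2)
Op 6: place BB@(2,1)
Per-piece attacks for B:
  BN@(0,0): attacks (1,2) (2,1)
  BR@(1,5): attacks (1,4) (1,3) (1,2) (1,1) (1,0) (2,5) (3,5) (4,5) (5,5) (0,5)
  BN@(2,0): attacks (3,2) (4,1) (1,2) (0,1)
  BB@(2,1): attacks (3,2) (4,3) (5,4) (3,0) (1,2) (0,3) (1,0)
  BR@(3,1): attacks (3,2) (3,3) (3,4) (3,5) (3,0) (4,1) (5,1) (2,1) [ray(-1,0) blocked at (2,1)]
Union (21 distinct): (0,1) (0,3) (0,5) (1,0) (1,1) (1,2) (1,3) (1,4) (2,1) (2,5) (3,0) (3,2) (3,3) (3,4) (3,5) (4,1) (4,3) (4,5) (5,1) (5,4) (5,5)

Answer: 21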